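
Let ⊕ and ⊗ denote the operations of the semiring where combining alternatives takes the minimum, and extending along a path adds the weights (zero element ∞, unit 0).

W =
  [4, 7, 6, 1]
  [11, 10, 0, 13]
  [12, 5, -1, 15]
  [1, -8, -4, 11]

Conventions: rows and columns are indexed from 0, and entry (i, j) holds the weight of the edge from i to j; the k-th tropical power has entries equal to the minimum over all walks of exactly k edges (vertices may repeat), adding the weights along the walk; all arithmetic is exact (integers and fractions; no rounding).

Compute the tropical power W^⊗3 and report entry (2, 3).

W^⊗2:
  [2, -7, -3, 5]
  [12, 5, -1, 12]
  [11, 4, -2, 13]
  [3, 1, -8, 2]
W^⊗3:
  [4, -3, -7, 3]
  [11, 4, -2, 13]
  [10, 3, -3, 12]
  [3, -6, -9, 4]
Key observation: the optimum is the walk 2->2->0->3, with weight (-1) + 12 + 1 = 12.
Optimal value attained by: walk 2->2->0->3.
Answer: (W^⊗3)[2][3] = 12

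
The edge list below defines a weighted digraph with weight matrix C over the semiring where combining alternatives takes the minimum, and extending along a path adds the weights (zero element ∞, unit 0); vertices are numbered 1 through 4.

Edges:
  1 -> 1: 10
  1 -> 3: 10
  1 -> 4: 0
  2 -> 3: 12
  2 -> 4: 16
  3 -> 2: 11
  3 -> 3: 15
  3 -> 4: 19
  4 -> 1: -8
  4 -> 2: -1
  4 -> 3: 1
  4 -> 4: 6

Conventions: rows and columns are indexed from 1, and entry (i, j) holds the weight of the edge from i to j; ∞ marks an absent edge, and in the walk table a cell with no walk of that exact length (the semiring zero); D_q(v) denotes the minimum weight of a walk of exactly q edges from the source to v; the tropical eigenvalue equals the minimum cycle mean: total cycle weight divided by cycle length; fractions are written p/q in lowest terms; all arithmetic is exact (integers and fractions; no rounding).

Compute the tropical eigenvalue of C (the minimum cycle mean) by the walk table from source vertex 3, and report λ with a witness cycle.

q=0: [∞, ∞, 0, ∞]
q=1: [∞, 11, 15, 19]
q=2: [11, 18, 20, 25]
q=3: [17, 24, 21, 11]
q=4: [3, 10, 12, 17]
Optimal cycle mean attained by: cycle 1->4->1, total 0 + (-8), length 2.
Answer: λ = -4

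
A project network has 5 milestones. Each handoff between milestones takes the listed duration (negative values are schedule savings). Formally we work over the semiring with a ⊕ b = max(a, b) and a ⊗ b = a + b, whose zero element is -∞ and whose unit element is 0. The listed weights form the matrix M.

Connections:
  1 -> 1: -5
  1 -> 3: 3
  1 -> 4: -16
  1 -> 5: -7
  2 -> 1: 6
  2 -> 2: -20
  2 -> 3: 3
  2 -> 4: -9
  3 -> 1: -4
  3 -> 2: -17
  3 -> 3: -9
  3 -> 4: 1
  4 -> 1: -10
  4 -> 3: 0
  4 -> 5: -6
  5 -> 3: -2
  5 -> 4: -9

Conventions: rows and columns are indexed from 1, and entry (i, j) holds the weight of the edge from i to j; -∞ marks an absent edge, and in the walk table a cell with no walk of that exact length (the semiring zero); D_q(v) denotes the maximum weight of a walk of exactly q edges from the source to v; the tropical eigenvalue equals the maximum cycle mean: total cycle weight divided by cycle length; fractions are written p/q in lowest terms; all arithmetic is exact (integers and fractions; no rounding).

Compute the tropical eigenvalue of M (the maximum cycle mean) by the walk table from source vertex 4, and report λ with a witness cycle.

q=0: [-∞, -∞, -∞, 0, -∞]
q=1: [-10, -∞, 0, -∞, -6]
q=2: [-4, -17, -7, 1, -17]
q=3: [-9, -24, 1, -6, -5]
q=4: [-3, -16, -6, 2, -12]
q=5: [-8, -23, 2, -5, -4]
Optimal cycle mean attained by: cycle 3->4->3, total 1 + 0, length 2.
Answer: λ = 1/2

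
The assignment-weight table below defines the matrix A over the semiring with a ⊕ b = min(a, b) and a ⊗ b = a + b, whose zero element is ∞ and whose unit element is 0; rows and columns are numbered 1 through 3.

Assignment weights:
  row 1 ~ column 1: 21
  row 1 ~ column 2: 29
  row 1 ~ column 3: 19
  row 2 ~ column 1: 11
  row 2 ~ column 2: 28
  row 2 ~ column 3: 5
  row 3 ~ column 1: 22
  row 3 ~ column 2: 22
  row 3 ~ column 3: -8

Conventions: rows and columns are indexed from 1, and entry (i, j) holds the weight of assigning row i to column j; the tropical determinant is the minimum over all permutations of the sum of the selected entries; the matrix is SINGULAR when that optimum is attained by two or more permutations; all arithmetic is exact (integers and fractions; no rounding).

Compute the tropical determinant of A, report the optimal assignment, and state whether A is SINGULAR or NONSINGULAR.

σ = (1, 2, 3): 21 + 28 + (-8) = 41
σ = (1, 3, 2): 21 + 5 + 22 = 48
σ = (2, 1, 3): 29 + 11 + (-8) = 32
σ = (2, 3, 1): 29 + 5 + 22 = 56
σ = (3, 1, 2): 19 + 11 + 22 = 52
σ = (3, 2, 1): 19 + 28 + 22 = 69
Optimal value attained by: σ = (2, 1, 3).
Answer: det⊕(A) = 32; verdict: NONSINGULAR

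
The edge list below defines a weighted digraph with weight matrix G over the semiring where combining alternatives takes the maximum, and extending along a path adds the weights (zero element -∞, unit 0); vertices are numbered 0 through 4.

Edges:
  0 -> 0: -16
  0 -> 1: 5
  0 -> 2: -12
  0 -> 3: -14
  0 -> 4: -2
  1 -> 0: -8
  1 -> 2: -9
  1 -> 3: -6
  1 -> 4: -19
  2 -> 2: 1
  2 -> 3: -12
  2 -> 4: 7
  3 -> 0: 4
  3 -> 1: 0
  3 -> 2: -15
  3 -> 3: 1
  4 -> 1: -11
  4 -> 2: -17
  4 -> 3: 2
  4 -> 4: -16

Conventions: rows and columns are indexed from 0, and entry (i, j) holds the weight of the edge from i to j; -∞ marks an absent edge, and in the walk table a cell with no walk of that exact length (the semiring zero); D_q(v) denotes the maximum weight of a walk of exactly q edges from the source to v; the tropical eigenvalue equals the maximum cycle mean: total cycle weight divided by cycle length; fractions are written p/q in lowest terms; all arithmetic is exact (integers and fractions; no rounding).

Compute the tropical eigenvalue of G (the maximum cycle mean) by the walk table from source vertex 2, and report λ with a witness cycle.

q=0: [-∞, -∞, 0, -∞, -∞]
q=1: [-∞, -∞, 1, -12, 7]
q=2: [-8, -4, 2, 9, 8]
q=3: [13, 9, 3, 10, 9]
q=4: [14, 18, 4, 11, 11]
q=5: [15, 19, 9, 13, 12]
Optimal cycle mean attained by: cycle 0->1->2->4->3->0, total 5 + (-9) + 7 + 2 + 4, length 5.
Answer: λ = 9/5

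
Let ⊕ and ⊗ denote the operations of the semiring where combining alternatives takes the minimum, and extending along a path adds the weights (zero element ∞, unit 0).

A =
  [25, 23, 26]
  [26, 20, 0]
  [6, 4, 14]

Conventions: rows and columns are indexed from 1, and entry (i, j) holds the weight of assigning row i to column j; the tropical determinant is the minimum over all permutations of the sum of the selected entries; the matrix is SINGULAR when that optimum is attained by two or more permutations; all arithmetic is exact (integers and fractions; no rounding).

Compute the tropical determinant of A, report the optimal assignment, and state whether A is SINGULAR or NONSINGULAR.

σ = (1, 2, 3): 25 + 20 + 14 = 59
σ = (1, 3, 2): 25 + 0 + 4 = 29
σ = (2, 1, 3): 23 + 26 + 14 = 63
σ = (2, 3, 1): 23 + 0 + 6 = 29
σ = (3, 1, 2): 26 + 26 + 4 = 56
σ = (3, 2, 1): 26 + 20 + 6 = 52
Optimal value attained by: σ = (1, 3, 2).
Answer: det⊕(A) = 29; verdict: SINGULAR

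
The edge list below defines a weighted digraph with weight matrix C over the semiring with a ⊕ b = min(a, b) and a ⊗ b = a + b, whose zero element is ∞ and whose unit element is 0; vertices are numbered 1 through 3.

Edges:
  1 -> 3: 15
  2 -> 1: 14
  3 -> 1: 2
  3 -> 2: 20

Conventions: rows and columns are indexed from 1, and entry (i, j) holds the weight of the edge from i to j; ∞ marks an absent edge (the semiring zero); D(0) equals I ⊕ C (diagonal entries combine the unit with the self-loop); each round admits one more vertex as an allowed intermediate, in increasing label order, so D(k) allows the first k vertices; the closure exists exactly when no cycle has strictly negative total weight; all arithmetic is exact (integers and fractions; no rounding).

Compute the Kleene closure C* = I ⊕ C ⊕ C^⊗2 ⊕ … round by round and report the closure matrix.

D(0):
  [0, ∞, 15]
  [14, 0, ∞]
  [2, 20, 0]
D(1):
  [0, ∞, 15]
  [14, 0, 29]
  [2, 20, 0]
D(2):
  [0, ∞, 15]
  [14, 0, 29]
  [2, 20, 0]
D(3):
  [0, 35, 15]
  [14, 0, 29]
  [2, 20, 0]
Answer: C* = [[0, 35, 15], [14, 0, 29], [2, 20, 0]]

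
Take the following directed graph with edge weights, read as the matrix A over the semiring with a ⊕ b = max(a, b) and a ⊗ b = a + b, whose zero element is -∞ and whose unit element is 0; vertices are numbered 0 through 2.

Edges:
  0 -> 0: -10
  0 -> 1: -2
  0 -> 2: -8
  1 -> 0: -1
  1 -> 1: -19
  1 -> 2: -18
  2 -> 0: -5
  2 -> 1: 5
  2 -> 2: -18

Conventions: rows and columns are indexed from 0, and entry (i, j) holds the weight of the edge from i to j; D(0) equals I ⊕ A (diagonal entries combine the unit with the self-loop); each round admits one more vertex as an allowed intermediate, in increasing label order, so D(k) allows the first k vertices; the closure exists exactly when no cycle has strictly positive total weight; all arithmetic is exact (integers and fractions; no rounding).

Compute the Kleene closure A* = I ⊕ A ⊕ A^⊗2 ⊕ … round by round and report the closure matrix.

D(0):
  [0, -2, -8]
  [-1, 0, -18]
  [-5, 5, 0]
D(1):
  [0, -2, -8]
  [-1, 0, -9]
  [-5, 5, 0]
D(2):
  [0, -2, -8]
  [-1, 0, -9]
  [4, 5, 0]
D(3):
  [0, -2, -8]
  [-1, 0, -9]
  [4, 5, 0]
Answer: A* = [[0, -2, -8], [-1, 0, -9], [4, 5, 0]]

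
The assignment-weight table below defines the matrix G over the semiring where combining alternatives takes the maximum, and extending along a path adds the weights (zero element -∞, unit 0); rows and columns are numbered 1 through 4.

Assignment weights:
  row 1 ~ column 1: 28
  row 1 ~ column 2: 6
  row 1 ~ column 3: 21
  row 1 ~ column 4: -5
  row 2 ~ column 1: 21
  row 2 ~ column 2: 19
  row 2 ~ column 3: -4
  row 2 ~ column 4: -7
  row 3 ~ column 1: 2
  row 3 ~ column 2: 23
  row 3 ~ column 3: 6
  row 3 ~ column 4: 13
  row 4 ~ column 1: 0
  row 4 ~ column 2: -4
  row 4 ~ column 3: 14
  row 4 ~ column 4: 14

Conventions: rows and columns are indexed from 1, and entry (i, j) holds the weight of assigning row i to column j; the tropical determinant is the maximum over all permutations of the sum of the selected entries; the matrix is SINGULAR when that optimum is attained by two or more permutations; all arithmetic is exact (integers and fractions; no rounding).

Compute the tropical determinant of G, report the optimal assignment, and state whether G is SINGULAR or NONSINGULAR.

σ = (1, 2, 3, 4): 28 + 19 + 6 + 14 = 67
σ = (1, 2, 4, 3): 28 + 19 + 13 + 14 = 74
σ = (1, 3, 2, 4): 28 + (-4) + 23 + 14 = 61
σ = (1, 3, 4, 2): 28 + (-4) + 13 + (-4) = 33
σ = (1, 4, 2, 3): 28 + (-7) + 23 + 14 = 58
σ = (1, 4, 3, 2): 28 + (-7) + 6 + (-4) = 23
σ = (2, 1, 3, 4): 6 + 21 + 6 + 14 = 47
σ = (2, 1, 4, 3): 6 + 21 + 13 + 14 = 54
σ = (2, 3, 1, 4): 6 + (-4) + 2 + 14 = 18
σ = (2, 3, 4, 1): 6 + (-4) + 13 + 0 = 15
σ = (2, 4, 1, 3): 6 + (-7) + 2 + 14 = 15
σ = (2, 4, 3, 1): 6 + (-7) + 6 + 0 = 5
σ = (3, 1, 2, 4): 21 + 21 + 23 + 14 = 79
σ = (3, 1, 4, 2): 21 + 21 + 13 + (-4) = 51
σ = (3, 2, 1, 4): 21 + 19 + 2 + 14 = 56
σ = (3, 2, 4, 1): 21 + 19 + 13 + 0 = 53
σ = (3, 4, 1, 2): 21 + (-7) + 2 + (-4) = 12
σ = (3, 4, 2, 1): 21 + (-7) + 23 + 0 = 37
σ = (4, 1, 2, 3): (-5) + 21 + 23 + 14 = 53
σ = (4, 1, 3, 2): (-5) + 21 + 6 + (-4) = 18
σ = (4, 2, 1, 3): (-5) + 19 + 2 + 14 = 30
σ = (4, 2, 3, 1): (-5) + 19 + 6 + 0 = 20
σ = (4, 3, 1, 2): (-5) + (-4) + 2 + (-4) = -11
σ = (4, 3, 2, 1): (-5) + (-4) + 23 + 0 = 14
Optimal value attained by: σ = (3, 1, 2, 4).
Answer: det⊕(G) = 79; verdict: NONSINGULAR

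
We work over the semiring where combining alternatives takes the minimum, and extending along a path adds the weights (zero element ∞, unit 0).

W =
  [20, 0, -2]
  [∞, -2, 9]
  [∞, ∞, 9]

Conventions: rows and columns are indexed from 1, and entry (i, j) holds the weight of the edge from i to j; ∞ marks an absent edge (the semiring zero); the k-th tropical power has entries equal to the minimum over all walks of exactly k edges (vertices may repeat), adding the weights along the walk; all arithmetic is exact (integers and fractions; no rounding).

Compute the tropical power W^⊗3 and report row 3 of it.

W^⊗2:
  [40, -2, 7]
  [∞, -4, 7]
  [∞, ∞, 18]
W^⊗3:
  [60, -4, 7]
  [∞, -6, 5]
  [∞, ∞, 27]
Answer: row 3 of W^⊗3 = [∞, ∞, 27]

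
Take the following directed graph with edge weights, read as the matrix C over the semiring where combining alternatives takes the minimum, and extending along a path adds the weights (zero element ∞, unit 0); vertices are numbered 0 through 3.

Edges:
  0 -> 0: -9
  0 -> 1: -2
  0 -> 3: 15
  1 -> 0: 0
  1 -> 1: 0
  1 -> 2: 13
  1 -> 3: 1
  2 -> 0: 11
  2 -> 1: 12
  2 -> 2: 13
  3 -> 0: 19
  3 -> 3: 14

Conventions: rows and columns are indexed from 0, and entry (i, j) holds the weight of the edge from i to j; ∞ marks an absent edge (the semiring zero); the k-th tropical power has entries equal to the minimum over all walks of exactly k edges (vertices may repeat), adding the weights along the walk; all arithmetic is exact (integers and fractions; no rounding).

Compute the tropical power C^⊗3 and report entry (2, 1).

C^⊗2:
  [-18, -11, 11, -1]
  [-9, -2, 13, 1]
  [2, 9, 25, 13]
  [10, 17, ∞, 28]
C^⊗3:
  [-27, -20, 2, -10]
  [-18, -11, 11, -1]
  [-7, 0, 22, 10]
  [1, 8, 30, 18]
Key observation: the optimum is the walk 2->0->0->1, with weight 11 + (-9) + (-2) = 0.
Optimal value attained by: walk 2->0->0->1.
Answer: (C^⊗3)[2][1] = 0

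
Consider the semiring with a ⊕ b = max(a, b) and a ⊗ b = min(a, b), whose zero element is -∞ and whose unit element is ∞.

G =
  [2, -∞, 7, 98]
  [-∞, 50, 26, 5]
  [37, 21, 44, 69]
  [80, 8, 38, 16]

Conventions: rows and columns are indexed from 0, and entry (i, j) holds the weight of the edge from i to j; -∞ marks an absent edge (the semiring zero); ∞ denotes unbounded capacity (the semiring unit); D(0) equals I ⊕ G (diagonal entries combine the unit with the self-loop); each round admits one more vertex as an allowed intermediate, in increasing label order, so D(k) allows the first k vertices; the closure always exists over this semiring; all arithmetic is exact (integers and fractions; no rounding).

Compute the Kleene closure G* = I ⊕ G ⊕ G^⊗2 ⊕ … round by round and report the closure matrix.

D(0):
  [∞, -∞, 7, 98]
  [-∞, ∞, 26, 5]
  [37, 21, ∞, 69]
  [80, 8, 38, ∞]
D(1):
  [∞, -∞, 7, 98]
  [-∞, ∞, 26, 5]
  [37, 21, ∞, 69]
  [80, 8, 38, ∞]
D(2):
  [∞, -∞, 7, 98]
  [-∞, ∞, 26, 5]
  [37, 21, ∞, 69]
  [80, 8, 38, ∞]
D(3):
  [∞, 7, 7, 98]
  [26, ∞, 26, 26]
  [37, 21, ∞, 69]
  [80, 21, 38, ∞]
D(4):
  [∞, 21, 38, 98]
  [26, ∞, 26, 26]
  [69, 21, ∞, 69]
  [80, 21, 38, ∞]
Answer: G* = [[∞, 21, 38, 98], [26, ∞, 26, 26], [69, 21, ∞, 69], [80, 21, 38, ∞]]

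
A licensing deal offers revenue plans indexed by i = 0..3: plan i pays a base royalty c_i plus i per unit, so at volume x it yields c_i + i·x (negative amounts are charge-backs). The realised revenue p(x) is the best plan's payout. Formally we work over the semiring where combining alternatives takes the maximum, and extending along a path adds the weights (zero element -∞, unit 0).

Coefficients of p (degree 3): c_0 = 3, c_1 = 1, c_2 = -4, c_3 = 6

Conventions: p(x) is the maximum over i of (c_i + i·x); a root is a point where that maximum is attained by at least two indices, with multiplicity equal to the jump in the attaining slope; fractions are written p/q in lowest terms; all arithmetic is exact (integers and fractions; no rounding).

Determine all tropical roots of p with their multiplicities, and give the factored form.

hull edge (i=0, c=3) to (i=3, c=6): slope 1, span 3
Factored form: p(x) = 6 ⊗ (x ⊕ (-1)) ⊗ (x ⊕ (-1)) ⊗ (x ⊕ (-1))
Answer: roots = -1 (mult 3)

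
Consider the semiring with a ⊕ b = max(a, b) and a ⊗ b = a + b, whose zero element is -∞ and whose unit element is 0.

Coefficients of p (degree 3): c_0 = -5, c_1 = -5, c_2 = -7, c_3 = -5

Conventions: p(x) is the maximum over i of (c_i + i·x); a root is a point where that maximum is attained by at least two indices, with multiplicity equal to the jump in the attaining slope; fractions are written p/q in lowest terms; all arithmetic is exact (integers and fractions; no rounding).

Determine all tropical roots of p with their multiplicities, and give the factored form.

hull edge (i=0, c=-5) to (i=3, c=-5): slope 0, span 3
Factored form: p(x) = -5 ⊗ (x ⊕ 0) ⊗ (x ⊕ 0) ⊗ (x ⊕ 0)
Answer: roots = 0 (mult 3)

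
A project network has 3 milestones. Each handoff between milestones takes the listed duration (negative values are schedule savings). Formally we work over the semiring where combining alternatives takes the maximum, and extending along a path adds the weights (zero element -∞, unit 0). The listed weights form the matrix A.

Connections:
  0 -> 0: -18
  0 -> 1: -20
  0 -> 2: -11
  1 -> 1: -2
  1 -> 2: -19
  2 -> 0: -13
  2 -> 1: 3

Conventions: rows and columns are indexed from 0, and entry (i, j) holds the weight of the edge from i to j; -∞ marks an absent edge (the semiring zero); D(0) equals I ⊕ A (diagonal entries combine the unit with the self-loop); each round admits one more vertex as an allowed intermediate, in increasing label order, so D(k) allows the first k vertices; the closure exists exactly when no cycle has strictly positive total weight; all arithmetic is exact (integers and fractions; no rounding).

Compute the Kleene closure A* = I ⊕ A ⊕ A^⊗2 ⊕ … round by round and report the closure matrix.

D(0):
  [0, -20, -11]
  [-∞, 0, -19]
  [-13, 3, 0]
D(1):
  [0, -20, -11]
  [-∞, 0, -19]
  [-13, 3, 0]
D(2):
  [0, -20, -11]
  [-∞, 0, -19]
  [-13, 3, 0]
D(3):
  [0, -8, -11]
  [-32, 0, -19]
  [-13, 3, 0]
Answer: A* = [[0, -8, -11], [-32, 0, -19], [-13, 3, 0]]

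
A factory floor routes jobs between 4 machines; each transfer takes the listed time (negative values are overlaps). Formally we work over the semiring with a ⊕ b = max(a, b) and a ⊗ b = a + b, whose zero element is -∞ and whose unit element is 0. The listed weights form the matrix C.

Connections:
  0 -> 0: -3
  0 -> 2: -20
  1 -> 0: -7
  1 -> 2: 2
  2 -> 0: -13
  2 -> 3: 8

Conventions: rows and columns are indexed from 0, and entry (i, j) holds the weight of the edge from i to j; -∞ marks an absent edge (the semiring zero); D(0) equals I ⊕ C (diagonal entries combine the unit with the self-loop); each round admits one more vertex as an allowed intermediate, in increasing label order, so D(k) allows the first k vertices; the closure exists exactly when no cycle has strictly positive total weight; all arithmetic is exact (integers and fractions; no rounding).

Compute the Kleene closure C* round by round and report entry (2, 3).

D(0):
  [0, -∞, -20, -∞]
  [-7, 0, 2, -∞]
  [-13, -∞, 0, 8]
  [-∞, -∞, -∞, 0]
D(1):
  [0, -∞, -20, -∞]
  [-7, 0, 2, -∞]
  [-13, -∞, 0, 8]
  [-∞, -∞, -∞, 0]
D(2):
  [0, -∞, -20, -∞]
  [-7, 0, 2, -∞]
  [-13, -∞, 0, 8]
  [-∞, -∞, -∞, 0]
D(3):
  [0, -∞, -20, -12]
  [-7, 0, 2, 10]
  [-13, -∞, 0, 8]
  [-∞, -∞, -∞, 0]
D(4):
  [0, -∞, -20, -12]
  [-7, 0, 2, 10]
  [-13, -∞, 0, 8]
  [-∞, -∞, -∞, 0]
Answer: C*[2][3] = 8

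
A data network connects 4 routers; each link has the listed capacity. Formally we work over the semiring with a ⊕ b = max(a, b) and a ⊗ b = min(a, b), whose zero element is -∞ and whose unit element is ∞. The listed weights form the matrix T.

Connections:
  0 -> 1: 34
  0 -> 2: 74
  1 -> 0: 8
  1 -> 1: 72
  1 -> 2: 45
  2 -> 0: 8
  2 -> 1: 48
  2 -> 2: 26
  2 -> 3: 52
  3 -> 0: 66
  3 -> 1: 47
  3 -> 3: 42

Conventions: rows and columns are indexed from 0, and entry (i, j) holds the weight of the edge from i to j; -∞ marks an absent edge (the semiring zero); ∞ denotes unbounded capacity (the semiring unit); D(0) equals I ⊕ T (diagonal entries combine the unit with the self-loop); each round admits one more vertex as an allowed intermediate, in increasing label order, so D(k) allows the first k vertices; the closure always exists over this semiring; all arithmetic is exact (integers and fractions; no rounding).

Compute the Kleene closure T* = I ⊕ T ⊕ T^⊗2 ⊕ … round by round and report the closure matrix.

D(0):
  [∞, 34, 74, -∞]
  [8, ∞, 45, -∞]
  [8, 48, ∞, 52]
  [66, 47, -∞, ∞]
D(1):
  [∞, 34, 74, -∞]
  [8, ∞, 45, -∞]
  [8, 48, ∞, 52]
  [66, 47, 66, ∞]
D(2):
  [∞, 34, 74, -∞]
  [8, ∞, 45, -∞]
  [8, 48, ∞, 52]
  [66, 47, 66, ∞]
D(3):
  [∞, 48, 74, 52]
  [8, ∞, 45, 45]
  [8, 48, ∞, 52]
  [66, 48, 66, ∞]
D(4):
  [∞, 48, 74, 52]
  [45, ∞, 45, 45]
  [52, 48, ∞, 52]
  [66, 48, 66, ∞]
Answer: T* = [[∞, 48, 74, 52], [45, ∞, 45, 45], [52, 48, ∞, 52], [66, 48, 66, ∞]]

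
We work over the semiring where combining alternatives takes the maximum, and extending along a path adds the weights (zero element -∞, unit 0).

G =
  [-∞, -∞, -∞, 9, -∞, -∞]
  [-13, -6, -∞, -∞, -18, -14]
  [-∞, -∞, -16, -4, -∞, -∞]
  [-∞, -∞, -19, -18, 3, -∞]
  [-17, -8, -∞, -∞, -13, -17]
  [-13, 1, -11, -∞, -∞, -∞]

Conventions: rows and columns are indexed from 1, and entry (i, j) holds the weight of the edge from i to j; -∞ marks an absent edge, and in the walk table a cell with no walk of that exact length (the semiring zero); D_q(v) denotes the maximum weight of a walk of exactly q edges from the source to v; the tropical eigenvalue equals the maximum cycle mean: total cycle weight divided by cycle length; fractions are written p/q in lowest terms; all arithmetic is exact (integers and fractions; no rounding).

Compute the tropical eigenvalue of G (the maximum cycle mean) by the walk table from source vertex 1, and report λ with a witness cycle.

q=0: [0, -∞, -∞, -∞, -∞, -∞]
q=1: [-∞, -∞, -∞, 9, -∞, -∞]
q=2: [-∞, -∞, -10, -9, 12, -∞]
q=3: [-5, 4, -26, -14, -1, -5]
q=4: [-9, -2, -16, 4, -11, -10]
q=5: [-15, -8, -15, 0, 7, -16]
q=6: [-10, -1, -19, -6, 3, -10]
Optimal cycle mean attained by: cycle 1->4->5->1, total 9 + 3 + (-17), length 3.
Answer: λ = -5/3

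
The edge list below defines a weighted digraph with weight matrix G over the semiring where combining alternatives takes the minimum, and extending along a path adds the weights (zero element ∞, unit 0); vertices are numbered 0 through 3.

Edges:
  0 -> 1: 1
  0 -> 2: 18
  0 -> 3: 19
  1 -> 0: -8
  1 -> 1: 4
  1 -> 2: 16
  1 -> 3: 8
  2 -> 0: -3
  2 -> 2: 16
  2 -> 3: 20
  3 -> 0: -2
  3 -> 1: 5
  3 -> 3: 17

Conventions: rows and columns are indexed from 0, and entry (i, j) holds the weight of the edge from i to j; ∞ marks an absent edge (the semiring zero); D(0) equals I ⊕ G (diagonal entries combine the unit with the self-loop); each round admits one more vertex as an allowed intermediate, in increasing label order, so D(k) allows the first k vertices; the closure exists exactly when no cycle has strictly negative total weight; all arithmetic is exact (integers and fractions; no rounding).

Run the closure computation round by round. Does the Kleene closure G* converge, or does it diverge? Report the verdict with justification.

D(0):
  [0, 1, 18, 19]
  [-8, 0, 16, 8]
  [-3, ∞, 0, 20]
  [-2, 5, ∞, 0]
Detection: at round 1, diagonal entry (1, 1) turns strictly negative.
Key observation: the cycle 1->0->1 has total weight (-8) + 1, which is strictly negative.
Answer: DIVERGES — negative cycle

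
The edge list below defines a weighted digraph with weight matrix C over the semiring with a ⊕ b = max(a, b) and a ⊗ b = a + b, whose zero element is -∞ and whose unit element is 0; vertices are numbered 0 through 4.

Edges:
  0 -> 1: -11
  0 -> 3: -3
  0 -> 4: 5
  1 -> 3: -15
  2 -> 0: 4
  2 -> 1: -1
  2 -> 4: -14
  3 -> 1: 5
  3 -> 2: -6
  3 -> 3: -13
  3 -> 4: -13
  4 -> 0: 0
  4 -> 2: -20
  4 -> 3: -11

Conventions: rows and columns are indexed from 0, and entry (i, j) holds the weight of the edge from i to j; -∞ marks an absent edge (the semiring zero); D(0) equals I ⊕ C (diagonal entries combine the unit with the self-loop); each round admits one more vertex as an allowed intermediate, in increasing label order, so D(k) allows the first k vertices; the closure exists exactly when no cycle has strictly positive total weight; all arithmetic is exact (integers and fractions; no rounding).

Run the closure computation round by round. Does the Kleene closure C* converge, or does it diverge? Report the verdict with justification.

D(0):
  [0, -11, -∞, -3, 5]
  [-∞, 0, -∞, -15, -∞]
  [4, -1, 0, -∞, -14]
  [-∞, 5, -6, 0, -13]
  [0, -∞, -20, -11, 0]
Detection: at round 1, diagonal entry (4, 4) turns strictly positive.
Key observation: the cycle 4->0->4 has total weight 0 + 5, which is strictly positive.
Answer: DIVERGES — positive cycle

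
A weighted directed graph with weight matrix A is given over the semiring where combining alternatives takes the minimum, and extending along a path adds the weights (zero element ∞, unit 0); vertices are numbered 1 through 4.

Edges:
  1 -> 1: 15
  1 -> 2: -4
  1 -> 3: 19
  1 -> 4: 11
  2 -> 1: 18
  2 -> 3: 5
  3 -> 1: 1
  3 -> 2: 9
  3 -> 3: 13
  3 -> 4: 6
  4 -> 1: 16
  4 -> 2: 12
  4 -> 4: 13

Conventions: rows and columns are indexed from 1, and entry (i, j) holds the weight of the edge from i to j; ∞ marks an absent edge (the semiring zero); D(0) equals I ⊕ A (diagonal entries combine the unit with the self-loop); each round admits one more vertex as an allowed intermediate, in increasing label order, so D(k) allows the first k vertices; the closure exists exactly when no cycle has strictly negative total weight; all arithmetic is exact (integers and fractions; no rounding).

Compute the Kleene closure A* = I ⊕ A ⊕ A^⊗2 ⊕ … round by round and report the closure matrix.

D(0):
  [0, -4, 19, 11]
  [18, 0, 5, ∞]
  [1, 9, 0, 6]
  [16, 12, ∞, 0]
D(1):
  [0, -4, 19, 11]
  [18, 0, 5, 29]
  [1, -3, 0, 6]
  [16, 12, 35, 0]
D(2):
  [0, -4, 1, 11]
  [18, 0, 5, 29]
  [1, -3, 0, 6]
  [16, 12, 17, 0]
D(3):
  [0, -4, 1, 7]
  [6, 0, 5, 11]
  [1, -3, 0, 6]
  [16, 12, 17, 0]
D(4):
  [0, -4, 1, 7]
  [6, 0, 5, 11]
  [1, -3, 0, 6]
  [16, 12, 17, 0]
Answer: A* = [[0, -4, 1, 7], [6, 0, 5, 11], [1, -3, 0, 6], [16, 12, 17, 0]]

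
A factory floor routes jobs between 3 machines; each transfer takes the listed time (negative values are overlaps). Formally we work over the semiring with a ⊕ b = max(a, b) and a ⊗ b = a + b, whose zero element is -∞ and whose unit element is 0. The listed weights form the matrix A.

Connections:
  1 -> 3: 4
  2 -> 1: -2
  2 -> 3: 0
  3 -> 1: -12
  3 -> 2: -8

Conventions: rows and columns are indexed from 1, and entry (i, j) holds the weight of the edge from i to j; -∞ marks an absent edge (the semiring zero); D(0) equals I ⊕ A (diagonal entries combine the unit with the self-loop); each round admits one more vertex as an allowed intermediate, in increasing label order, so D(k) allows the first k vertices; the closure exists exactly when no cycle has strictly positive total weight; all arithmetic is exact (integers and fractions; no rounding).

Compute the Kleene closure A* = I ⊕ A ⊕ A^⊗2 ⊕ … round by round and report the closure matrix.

D(0):
  [0, -∞, 4]
  [-2, 0, 0]
  [-12, -8, 0]
D(1):
  [0, -∞, 4]
  [-2, 0, 2]
  [-12, -8, 0]
D(2):
  [0, -∞, 4]
  [-2, 0, 2]
  [-10, -8, 0]
D(3):
  [0, -4, 4]
  [-2, 0, 2]
  [-10, -8, 0]
Answer: A* = [[0, -4, 4], [-2, 0, 2], [-10, -8, 0]]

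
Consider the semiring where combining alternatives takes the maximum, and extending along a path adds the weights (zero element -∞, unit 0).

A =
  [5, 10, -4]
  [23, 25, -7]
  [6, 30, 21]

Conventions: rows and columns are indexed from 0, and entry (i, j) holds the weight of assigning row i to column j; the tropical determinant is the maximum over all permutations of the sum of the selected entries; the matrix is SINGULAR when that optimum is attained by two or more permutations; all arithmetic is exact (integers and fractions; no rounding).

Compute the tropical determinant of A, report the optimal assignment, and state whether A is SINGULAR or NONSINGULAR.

σ = (0, 1, 2): 5 + 25 + 21 = 51
σ = (0, 2, 1): 5 + (-7) + 30 = 28
σ = (1, 0, 2): 10 + 23 + 21 = 54
σ = (1, 2, 0): 10 + (-7) + 6 = 9
σ = (2, 0, 1): (-4) + 23 + 30 = 49
σ = (2, 1, 0): (-4) + 25 + 6 = 27
Optimal value attained by: σ = (1, 0, 2).
Answer: det⊕(A) = 54; verdict: NONSINGULAR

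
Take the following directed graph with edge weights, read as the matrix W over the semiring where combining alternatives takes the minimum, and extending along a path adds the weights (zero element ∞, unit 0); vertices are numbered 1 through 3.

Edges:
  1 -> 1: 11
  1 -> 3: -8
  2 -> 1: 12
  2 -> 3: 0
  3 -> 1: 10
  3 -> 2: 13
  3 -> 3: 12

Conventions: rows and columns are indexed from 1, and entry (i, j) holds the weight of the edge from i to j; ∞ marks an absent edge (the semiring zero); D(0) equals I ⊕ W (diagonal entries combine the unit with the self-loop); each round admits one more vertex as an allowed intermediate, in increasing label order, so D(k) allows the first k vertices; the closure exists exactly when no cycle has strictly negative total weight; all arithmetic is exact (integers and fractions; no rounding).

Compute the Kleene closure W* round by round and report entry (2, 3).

D(0):
  [0, ∞, -8]
  [12, 0, 0]
  [10, 13, 0]
D(1):
  [0, ∞, -8]
  [12, 0, 0]
  [10, 13, 0]
D(2):
  [0, ∞, -8]
  [12, 0, 0]
  [10, 13, 0]
D(3):
  [0, 5, -8]
  [10, 0, 0]
  [10, 13, 0]
Answer: W*[2][3] = 0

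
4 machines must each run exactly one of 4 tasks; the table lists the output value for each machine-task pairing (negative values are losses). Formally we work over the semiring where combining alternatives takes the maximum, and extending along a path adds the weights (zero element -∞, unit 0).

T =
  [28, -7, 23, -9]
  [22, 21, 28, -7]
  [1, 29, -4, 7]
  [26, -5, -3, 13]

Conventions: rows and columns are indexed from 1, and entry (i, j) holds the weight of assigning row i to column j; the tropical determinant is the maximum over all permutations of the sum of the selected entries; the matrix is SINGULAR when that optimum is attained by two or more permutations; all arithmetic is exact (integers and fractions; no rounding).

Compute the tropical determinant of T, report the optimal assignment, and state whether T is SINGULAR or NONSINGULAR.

σ = (1, 2, 3, 4): 28 + 21 + (-4) + 13 = 58
σ = (1, 2, 4, 3): 28 + 21 + 7 + (-3) = 53
σ = (1, 3, 2, 4): 28 + 28 + 29 + 13 = 98
σ = (1, 3, 4, 2): 28 + 28 + 7 + (-5) = 58
σ = (1, 4, 2, 3): 28 + (-7) + 29 + (-3) = 47
σ = (1, 4, 3, 2): 28 + (-7) + (-4) + (-5) = 12
σ = (2, 1, 3, 4): (-7) + 22 + (-4) + 13 = 24
σ = (2, 1, 4, 3): (-7) + 22 + 7 + (-3) = 19
σ = (2, 3, 1, 4): (-7) + 28 + 1 + 13 = 35
σ = (2, 3, 4, 1): (-7) + 28 + 7 + 26 = 54
σ = (2, 4, 1, 3): (-7) + (-7) + 1 + (-3) = -16
σ = (2, 4, 3, 1): (-7) + (-7) + (-4) + 26 = 8
σ = (3, 1, 2, 4): 23 + 22 + 29 + 13 = 87
σ = (3, 1, 4, 2): 23 + 22 + 7 + (-5) = 47
σ = (3, 2, 1, 4): 23 + 21 + 1 + 13 = 58
σ = (3, 2, 4, 1): 23 + 21 + 7 + 26 = 77
σ = (3, 4, 1, 2): 23 + (-7) + 1 + (-5) = 12
σ = (3, 4, 2, 1): 23 + (-7) + 29 + 26 = 71
σ = (4, 1, 2, 3): (-9) + 22 + 29 + (-3) = 39
σ = (4, 1, 3, 2): (-9) + 22 + (-4) + (-5) = 4
σ = (4, 2, 1, 3): (-9) + 21 + 1 + (-3) = 10
σ = (4, 2, 3, 1): (-9) + 21 + (-4) + 26 = 34
σ = (4, 3, 1, 2): (-9) + 28 + 1 + (-5) = 15
σ = (4, 3, 2, 1): (-9) + 28 + 29 + 26 = 74
Optimal value attained by: σ = (1, 3, 2, 4).
Answer: det⊕(T) = 98; verdict: NONSINGULAR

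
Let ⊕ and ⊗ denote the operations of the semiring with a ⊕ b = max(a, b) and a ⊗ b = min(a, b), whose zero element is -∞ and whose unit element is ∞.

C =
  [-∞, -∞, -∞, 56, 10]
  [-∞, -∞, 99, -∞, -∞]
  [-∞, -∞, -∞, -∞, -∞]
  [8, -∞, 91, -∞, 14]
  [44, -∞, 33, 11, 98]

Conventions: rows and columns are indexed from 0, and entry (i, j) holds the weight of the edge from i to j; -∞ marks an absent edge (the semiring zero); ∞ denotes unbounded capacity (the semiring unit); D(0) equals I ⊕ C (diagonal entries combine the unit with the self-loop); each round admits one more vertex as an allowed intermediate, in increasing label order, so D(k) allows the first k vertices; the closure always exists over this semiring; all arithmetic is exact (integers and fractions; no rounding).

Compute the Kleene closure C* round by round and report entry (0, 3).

D(0):
  [∞, -∞, -∞, 56, 10]
  [-∞, ∞, 99, -∞, -∞]
  [-∞, -∞, ∞, -∞, -∞]
  [8, -∞, 91, ∞, 14]
  [44, -∞, 33, 11, ∞]
D(1):
  [∞, -∞, -∞, 56, 10]
  [-∞, ∞, 99, -∞, -∞]
  [-∞, -∞, ∞, -∞, -∞]
  [8, -∞, 91, ∞, 14]
  [44, -∞, 33, 44, ∞]
D(2):
  [∞, -∞, -∞, 56, 10]
  [-∞, ∞, 99, -∞, -∞]
  [-∞, -∞, ∞, -∞, -∞]
  [8, -∞, 91, ∞, 14]
  [44, -∞, 33, 44, ∞]
D(3):
  [∞, -∞, -∞, 56, 10]
  [-∞, ∞, 99, -∞, -∞]
  [-∞, -∞, ∞, -∞, -∞]
  [8, -∞, 91, ∞, 14]
  [44, -∞, 33, 44, ∞]
D(4):
  [∞, -∞, 56, 56, 14]
  [-∞, ∞, 99, -∞, -∞]
  [-∞, -∞, ∞, -∞, -∞]
  [8, -∞, 91, ∞, 14]
  [44, -∞, 44, 44, ∞]
D(5):
  [∞, -∞, 56, 56, 14]
  [-∞, ∞, 99, -∞, -∞]
  [-∞, -∞, ∞, -∞, -∞]
  [14, -∞, 91, ∞, 14]
  [44, -∞, 44, 44, ∞]
Answer: C*[0][3] = 56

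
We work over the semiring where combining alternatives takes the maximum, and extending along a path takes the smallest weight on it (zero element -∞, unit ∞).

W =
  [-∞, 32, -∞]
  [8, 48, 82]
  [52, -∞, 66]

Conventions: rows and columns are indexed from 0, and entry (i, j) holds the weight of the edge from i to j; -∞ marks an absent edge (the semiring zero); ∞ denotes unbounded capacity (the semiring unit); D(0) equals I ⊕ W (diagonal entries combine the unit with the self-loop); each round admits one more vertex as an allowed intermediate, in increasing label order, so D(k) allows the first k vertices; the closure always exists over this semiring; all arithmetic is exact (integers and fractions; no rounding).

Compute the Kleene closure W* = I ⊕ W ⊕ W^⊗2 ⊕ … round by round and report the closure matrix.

D(0):
  [∞, 32, -∞]
  [8, ∞, 82]
  [52, -∞, ∞]
D(1):
  [∞, 32, -∞]
  [8, ∞, 82]
  [52, 32, ∞]
D(2):
  [∞, 32, 32]
  [8, ∞, 82]
  [52, 32, ∞]
D(3):
  [∞, 32, 32]
  [52, ∞, 82]
  [52, 32, ∞]
Answer: W* = [[∞, 32, 32], [52, ∞, 82], [52, 32, ∞]]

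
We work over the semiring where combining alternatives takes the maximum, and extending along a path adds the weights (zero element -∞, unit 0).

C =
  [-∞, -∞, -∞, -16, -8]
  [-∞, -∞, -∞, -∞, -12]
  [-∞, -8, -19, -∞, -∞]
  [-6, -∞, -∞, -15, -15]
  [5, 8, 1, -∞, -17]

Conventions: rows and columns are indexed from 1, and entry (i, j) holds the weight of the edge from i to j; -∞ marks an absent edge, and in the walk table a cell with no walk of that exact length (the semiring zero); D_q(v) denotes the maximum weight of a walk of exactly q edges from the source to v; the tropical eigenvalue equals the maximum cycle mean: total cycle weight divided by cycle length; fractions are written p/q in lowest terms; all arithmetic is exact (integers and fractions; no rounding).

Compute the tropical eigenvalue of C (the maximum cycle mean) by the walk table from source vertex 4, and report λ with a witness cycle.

q=0: [-∞, -∞, -∞, 0, -∞]
q=1: [-6, -∞, -∞, -15, -15]
q=2: [-10, -7, -14, -22, -14]
q=3: [-9, -6, -13, -26, -18]
q=4: [-13, -10, -17, -25, -17]
q=5: [-12, -9, -16, -29, -21]
Optimal cycle mean attained by: cycle 1->5->1, total (-8) + 5, length 2.
Answer: λ = -3/2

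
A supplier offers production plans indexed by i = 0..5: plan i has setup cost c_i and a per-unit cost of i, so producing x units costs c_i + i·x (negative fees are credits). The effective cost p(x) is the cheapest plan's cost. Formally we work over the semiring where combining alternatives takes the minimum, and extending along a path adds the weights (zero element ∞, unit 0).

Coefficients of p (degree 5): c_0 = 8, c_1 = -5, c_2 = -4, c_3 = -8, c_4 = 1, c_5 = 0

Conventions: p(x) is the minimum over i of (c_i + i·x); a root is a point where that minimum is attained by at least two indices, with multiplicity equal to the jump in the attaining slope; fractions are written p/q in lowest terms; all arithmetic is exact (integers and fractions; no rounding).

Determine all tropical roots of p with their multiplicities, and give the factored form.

hull edge (i=0, c=8) to (i=1, c=-5): slope -13, span 1
hull edge (i=1, c=-5) to (i=3, c=-8): slope -3/2, span 2
hull edge (i=3, c=-8) to (i=5, c=0): slope 4, span 2
Factored form: p(x) = 0 ⊗ (x ⊕ (-4)) ⊗ (x ⊕ (-4)) ⊗ (x ⊕ 3/2) ⊗ (x ⊕ 3/2) ⊗ (x ⊕ 13)
Answer: roots = -4 (mult 2), 3/2 (mult 2), 13 (mult 1)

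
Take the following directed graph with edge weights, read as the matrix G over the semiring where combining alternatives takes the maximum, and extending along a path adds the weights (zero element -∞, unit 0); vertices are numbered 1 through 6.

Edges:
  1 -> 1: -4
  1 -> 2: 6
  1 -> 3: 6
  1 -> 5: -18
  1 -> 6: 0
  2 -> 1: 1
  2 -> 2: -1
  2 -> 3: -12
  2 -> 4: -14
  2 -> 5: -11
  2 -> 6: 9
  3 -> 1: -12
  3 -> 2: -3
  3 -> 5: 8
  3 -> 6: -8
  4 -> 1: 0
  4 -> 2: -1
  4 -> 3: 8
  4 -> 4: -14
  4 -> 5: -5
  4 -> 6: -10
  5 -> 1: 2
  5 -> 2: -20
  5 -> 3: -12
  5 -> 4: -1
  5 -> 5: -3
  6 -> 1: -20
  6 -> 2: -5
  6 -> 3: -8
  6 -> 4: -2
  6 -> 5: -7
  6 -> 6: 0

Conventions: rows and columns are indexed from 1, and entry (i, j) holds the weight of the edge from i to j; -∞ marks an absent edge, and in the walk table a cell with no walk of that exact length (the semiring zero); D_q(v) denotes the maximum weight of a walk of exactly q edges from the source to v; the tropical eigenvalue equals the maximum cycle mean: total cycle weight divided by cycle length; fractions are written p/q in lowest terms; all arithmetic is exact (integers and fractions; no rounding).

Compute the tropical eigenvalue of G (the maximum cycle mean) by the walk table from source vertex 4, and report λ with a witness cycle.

q=0: [-∞, -∞, -∞, 0, -∞, -∞]
q=1: [0, -1, 8, -14, -5, -10]
q=2: [0, 6, 6, -6, 16, 8]
q=3: [18, 6, 6, 15, 14, 15]
q=4: [16, 24, 24, 13, 14, 18]
q=5: [25, 23, 22, 16, 32, 33]
q=6: [34, 31, 31, 31, 30, 33]
Optimal cycle mean attained by: cycle 1->3->5->1, total 6 + 8 + 2, length 3.
Answer: λ = 16/3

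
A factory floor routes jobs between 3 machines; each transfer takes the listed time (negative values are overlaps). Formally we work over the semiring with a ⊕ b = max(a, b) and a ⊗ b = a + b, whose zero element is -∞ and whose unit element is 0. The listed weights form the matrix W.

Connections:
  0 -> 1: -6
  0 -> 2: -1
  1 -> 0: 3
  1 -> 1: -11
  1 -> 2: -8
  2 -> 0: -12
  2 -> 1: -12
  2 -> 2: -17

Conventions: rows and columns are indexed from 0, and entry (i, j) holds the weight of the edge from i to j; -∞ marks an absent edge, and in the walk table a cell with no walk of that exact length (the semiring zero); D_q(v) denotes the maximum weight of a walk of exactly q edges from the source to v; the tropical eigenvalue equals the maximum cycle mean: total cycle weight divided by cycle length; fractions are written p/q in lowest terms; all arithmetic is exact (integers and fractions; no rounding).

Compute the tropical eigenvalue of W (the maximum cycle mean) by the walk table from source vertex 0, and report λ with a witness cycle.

q=0: [0, -∞, -∞]
q=1: [-∞, -6, -1]
q=2: [-3, -13, -14]
q=3: [-10, -9, -4]
Optimal cycle mean attained by: cycle 0->1->0, total (-6) + 3, length 2.
Answer: λ = -3/2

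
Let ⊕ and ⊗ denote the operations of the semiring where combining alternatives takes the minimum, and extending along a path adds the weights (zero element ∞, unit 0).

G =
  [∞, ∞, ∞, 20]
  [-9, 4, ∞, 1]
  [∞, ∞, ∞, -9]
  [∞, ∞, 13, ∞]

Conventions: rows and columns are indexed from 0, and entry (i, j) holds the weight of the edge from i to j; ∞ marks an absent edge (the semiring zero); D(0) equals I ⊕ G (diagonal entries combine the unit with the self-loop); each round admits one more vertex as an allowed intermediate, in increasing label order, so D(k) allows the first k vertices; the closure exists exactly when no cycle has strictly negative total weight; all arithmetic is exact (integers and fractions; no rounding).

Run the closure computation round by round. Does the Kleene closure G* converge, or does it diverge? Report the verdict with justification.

D(0):
  [0, ∞, ∞, 20]
  [-9, 0, ∞, 1]
  [∞, ∞, 0, -9]
  [∞, ∞, 13, 0]
D(1):
  [0, ∞, ∞, 20]
  [-9, 0, ∞, 1]
  [∞, ∞, 0, -9]
  [∞, ∞, 13, 0]
D(2):
  [0, ∞, ∞, 20]
  [-9, 0, ∞, 1]
  [∞, ∞, 0, -9]
  [∞, ∞, 13, 0]
D(3):
  [0, ∞, ∞, 20]
  [-9, 0, ∞, 1]
  [∞, ∞, 0, -9]
  [∞, ∞, 13, 0]
D(4):
  [0, ∞, 33, 20]
  [-9, 0, 14, 1]
  [∞, ∞, 0, -9]
  [∞, ∞, 13, 0]
Key observation: every diagonal entry stays at the unit through all rounds, so no improving cycle exists.
Answer: CONVERGES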